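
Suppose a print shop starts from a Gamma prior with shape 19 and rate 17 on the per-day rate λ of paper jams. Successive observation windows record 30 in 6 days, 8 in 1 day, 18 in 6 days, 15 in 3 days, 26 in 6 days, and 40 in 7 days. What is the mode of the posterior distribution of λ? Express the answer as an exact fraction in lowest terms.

155/46

Total count: 30 + 8 + 18 + 15 + 26 + 40 = 137.
Total exposure: 6 + 1 + 6 + 3 + 6 + 7 = 29 days.
Gamma(α, β) with Poisson data over total exposure Σt gives posterior Gamma(α+Σx, β+Σt) = Gamma(156, 46).
Posterior mode = (α'−1)/β' = 155/46.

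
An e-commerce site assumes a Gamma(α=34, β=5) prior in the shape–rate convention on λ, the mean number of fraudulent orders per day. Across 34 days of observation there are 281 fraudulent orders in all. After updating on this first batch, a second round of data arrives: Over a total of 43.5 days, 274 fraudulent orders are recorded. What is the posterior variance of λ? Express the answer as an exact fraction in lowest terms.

2356/27225

Total count 281 over total exposure 34 days.
After the first batch: Gamma(34 + 281, 5 + 34) = Gamma(315, 39).
Total count 274 over total exposure 43.5 days.
After the second batch: Gamma(315 + 274, 39 + 43.5) = Gamma(589, 165/2).
Posterior variance = α'/β'² = 589/(27225/4) = 2356/27225.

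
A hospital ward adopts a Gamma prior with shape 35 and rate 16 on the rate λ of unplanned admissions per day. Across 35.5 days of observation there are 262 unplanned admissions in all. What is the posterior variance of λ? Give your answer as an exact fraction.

1188/10609

Total count 262 over total exposure 35.5 days.
Gamma(α, β) with Poisson data over total exposure Σt gives posterior Gamma(α+Σx, β+Σt) = Gamma(297, 103/2).
Posterior variance = α'/β'² = 297/(10609/4) = 1188/10609.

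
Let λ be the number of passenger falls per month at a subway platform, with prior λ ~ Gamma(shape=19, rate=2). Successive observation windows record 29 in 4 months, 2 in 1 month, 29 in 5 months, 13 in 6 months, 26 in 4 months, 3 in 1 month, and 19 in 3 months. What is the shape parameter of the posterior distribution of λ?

140

Total count: 29 + 2 + 29 + 13 + 26 + 3 + 19 = 121.
Total exposure: 4 + 1 + 5 + 6 + 4 + 1 + 3 = 24 months.
Gamma(α, β) with Poisson data over total exposure Σt gives posterior Gamma(α+Σx, β+Σt) = Gamma(140, 26).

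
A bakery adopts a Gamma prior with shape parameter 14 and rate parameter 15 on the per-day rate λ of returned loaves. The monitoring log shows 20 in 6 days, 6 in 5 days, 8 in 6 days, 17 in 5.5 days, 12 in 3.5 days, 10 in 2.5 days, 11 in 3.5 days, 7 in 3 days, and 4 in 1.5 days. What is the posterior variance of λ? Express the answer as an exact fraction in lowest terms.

Total count: 20 + 6 + 8 + 17 + 12 + 10 + 11 + 7 + 4 = 95.
Total exposure: 6 + 5 + 6 + 5.5 + 3.5 + 2.5 + 3.5 + 3 + 1.5 = 36.5 days.
Posterior: α' = 14 + 95 = 109, β' = 15 + 36.5 = 103/2.
Posterior variance = α'/β'² = 109/(10609/4) = 436/10609.

436/10609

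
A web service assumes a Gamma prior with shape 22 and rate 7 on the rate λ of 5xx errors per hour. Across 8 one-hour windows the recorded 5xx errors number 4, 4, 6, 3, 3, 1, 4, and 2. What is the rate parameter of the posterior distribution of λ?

15

Total count: 4 + 4 + 6 + 3 + 3 + 1 + 4 + 2 = 27.
Total exposure: 8 hours.
The Gamma prior is conjugate for the Poisson rate, so λ | data ~ Gamma(22+27, 7+8) = Gamma(49, 15).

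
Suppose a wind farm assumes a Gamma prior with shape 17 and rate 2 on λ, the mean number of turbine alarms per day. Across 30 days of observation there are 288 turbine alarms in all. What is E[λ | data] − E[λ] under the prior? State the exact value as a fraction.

33/32

Total count 288 over total exposure 30 days.
The Gamma prior is conjugate for the Poisson rate, so λ | data ~ Gamma(17+288, 2+30) = Gamma(305, 32).
Posterior mean = 305/32 = 305/32; prior mean = 17/2 = 17/2. Difference = 305/32 − 17/2 = 33/32.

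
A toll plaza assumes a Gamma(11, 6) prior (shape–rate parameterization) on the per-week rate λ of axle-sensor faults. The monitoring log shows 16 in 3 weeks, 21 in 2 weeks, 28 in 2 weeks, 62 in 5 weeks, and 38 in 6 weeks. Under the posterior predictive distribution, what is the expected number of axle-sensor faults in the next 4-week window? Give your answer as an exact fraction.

88/3

Total count: 16 + 21 + 28 + 62 + 38 = 165.
Total exposure: 3 + 2 + 2 + 5 + 6 = 18 weeks.
The Gamma prior is conjugate for the Poisson rate, so λ | data ~ Gamma(11+165, 6+18) = Gamma(176, 24).
Predictive mean over a 4-week window = T·E[λ|data] = 4·176/24 = 88/3.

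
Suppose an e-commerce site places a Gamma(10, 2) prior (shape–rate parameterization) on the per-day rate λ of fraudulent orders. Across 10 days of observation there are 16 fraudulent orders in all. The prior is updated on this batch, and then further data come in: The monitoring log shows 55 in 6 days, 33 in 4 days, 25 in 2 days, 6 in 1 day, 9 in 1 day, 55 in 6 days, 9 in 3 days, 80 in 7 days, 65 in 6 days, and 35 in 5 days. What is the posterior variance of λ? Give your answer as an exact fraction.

Total count 16 over total exposure 10 days.
After the first batch: Gamma(10 + 16, 2 + 10) = Gamma(26, 12).
Total count: 55 + 33 + 25 + 6 + 9 + 55 + 9 + 80 + 65 + 35 = 372.
Total exposure: 6 + 4 + 2 + 1 + 1 + 6 + 3 + 7 + 6 + 5 = 41 days.
After the second batch: Gamma(26 + 372, 12 + 41) = Gamma(398, 53).
Posterior variance = α'/β'² = 398/2809.

398/2809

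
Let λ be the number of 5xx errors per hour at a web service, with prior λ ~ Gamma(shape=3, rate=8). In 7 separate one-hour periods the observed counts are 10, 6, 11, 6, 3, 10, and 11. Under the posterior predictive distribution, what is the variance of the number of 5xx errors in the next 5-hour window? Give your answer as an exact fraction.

Total count: 10 + 6 + 11 + 6 + 3 + 10 + 11 = 57.
Total exposure: 7 hours.
Posterior: α' = 3 + 57 = 60, β' = 8 + 7 = 15.
The posterior predictive for a window of length T is Negative Binomial with variance T·α'·(β'+T)/β'² = 5·60·20/225 = 80/3.

80/3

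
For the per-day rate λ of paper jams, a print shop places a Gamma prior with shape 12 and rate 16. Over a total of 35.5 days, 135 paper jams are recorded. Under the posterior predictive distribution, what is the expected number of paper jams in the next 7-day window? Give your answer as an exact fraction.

Total count 135 over total exposure 35.5 days.
By Gamma–Poisson conjugacy, the posterior is Gamma(α + Σx, β + Σt) = Gamma(12 + 135, 16 + 35.5) = Gamma(147, 103/2).
Predictive mean over a 7-day window = T·E[λ|data] = 7·147/(103/2) = 2058/103.

2058/103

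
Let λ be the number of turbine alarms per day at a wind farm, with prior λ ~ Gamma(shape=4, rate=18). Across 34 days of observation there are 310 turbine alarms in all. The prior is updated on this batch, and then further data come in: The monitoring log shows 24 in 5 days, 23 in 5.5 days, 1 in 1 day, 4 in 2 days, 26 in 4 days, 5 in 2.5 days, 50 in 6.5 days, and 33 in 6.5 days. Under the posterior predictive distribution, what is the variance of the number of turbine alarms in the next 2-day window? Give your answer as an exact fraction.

16704/1445

Total count 310 over total exposure 34 days.
After the first batch: Gamma(4 + 310, 18 + 34) = Gamma(314, 52).
Total count: 24 + 23 + 1 + 4 + 26 + 5 + 50 + 33 = 166.
Total exposure: 5 + 5.5 + 1 + 2 + 4 + 2.5 + 6.5 + 6.5 = 33 days.
After the second batch: Gamma(314 + 166, 52 + 33) = Gamma(480, 85).
The posterior predictive for a window of length T is Negative Binomial with variance T·α'·(β'+T)/β'² = 2·480·87/7225 = 16704/1445.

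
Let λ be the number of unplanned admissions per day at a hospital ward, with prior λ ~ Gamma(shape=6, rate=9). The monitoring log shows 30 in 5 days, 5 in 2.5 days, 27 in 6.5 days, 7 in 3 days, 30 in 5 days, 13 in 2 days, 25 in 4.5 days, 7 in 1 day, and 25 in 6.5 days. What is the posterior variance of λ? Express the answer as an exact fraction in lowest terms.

7/81

Total count: 30 + 5 + 27 + 7 + 30 + 13 + 25 + 7 + 25 = 169.
Total exposure: 5 + 2.5 + 6.5 + 3 + 5 + 2 + 4.5 + 1 + 6.5 = 36 days.
Conjugate update: add total count to the shape and total exposure to the rate, giving Gamma(175, 45).
Posterior variance = α'/β'² = 175/2025 = 7/81.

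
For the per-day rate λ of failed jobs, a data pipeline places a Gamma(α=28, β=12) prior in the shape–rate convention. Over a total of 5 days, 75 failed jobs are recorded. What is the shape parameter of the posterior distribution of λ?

Total count 75 over total exposure 5 days.
The Gamma prior is conjugate for the Poisson rate, so λ | data ~ Gamma(28+75, 12+5) = Gamma(103, 17).

103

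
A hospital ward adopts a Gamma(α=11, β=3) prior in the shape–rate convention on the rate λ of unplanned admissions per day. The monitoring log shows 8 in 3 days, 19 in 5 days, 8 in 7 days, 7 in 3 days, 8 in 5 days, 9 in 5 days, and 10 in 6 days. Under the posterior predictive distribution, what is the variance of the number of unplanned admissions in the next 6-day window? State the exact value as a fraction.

20640/1369

Total count: 8 + 19 + 8 + 7 + 8 + 9 + 10 = 69.
Total exposure: 3 + 5 + 7 + 3 + 5 + 5 + 6 = 34 days.
Conjugate update: add total count to the shape and total exposure to the rate, giving Gamma(80, 37).
The posterior predictive for a window of length T is Negative Binomial with variance T·α'·(β'+T)/β'² = 6·80·43/1369 = 20640/1369.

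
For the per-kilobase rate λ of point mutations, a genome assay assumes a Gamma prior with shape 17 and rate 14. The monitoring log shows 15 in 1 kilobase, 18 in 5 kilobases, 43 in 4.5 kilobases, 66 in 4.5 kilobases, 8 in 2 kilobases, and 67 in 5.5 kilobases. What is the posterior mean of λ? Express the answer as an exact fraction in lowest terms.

Total count: 15 + 18 + 43 + 66 + 8 + 67 = 217.
Total exposure: 1 + 5 + 4.5 + 4.5 + 2 + 5.5 = 22.5 kilobases.
Conjugate update: add total count to the shape and total exposure to the rate, giving Gamma(234, 73/2).
Posterior mean = α'/β' = 234/(73/2) = 468/73.

468/73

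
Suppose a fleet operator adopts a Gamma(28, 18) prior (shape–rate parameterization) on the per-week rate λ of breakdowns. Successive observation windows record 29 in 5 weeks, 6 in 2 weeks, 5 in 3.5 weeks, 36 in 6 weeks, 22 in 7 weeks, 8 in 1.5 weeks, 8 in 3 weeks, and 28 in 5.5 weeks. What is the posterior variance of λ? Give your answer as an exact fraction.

680/10609

Total count: 29 + 6 + 5 + 36 + 22 + 8 + 8 + 28 = 142.
Total exposure: 5 + 2 + 3.5 + 6 + 7 + 1.5 + 3 + 5.5 = 33.5 weeks.
Posterior: α' = 28 + 142 = 170, β' = 18 + 33.5 = 103/2.
Posterior variance = α'/β'² = 170/(10609/4) = 680/10609.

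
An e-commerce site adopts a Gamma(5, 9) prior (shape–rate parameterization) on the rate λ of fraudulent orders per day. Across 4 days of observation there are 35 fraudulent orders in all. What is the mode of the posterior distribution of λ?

Total count 35 over total exposure 4 days.
Posterior: α' = 5 + 35 = 40, β' = 9 + 4 = 13.
Posterior mode = (α'−1)/β' = 39/13 = 3.

3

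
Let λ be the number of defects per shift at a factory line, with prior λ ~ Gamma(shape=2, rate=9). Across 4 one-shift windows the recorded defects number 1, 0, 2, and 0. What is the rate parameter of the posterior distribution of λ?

Total count: 1 + 0 + 2 + 0 = 3.
Total exposure: 4 shifts.
By Gamma–Poisson conjugacy, the posterior is Gamma(α + Σx, β + Σt) = Gamma(2 + 3, 9 + 4) = Gamma(5, 13).

13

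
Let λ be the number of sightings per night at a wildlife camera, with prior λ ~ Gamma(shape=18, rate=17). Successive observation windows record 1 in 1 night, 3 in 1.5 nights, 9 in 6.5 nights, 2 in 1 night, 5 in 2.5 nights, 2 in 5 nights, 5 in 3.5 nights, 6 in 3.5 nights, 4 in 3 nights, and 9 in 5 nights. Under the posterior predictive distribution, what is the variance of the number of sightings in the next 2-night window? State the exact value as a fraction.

26368/9801

Total count: 1 + 3 + 9 + 2 + 5 + 2 + 5 + 6 + 4 + 9 = 46.
Total exposure: 1 + 1.5 + 6.5 + 1 + 2.5 + 5 + 3.5 + 3.5 + 3 + 5 = 32.5 nights.
The Gamma prior is conjugate for the Poisson rate, so λ | data ~ Gamma(18+46, 17+32.5) = Gamma(64, 99/2).
The posterior predictive for a window of length T is Negative Binomial with variance T·α'·(β'+T)/β'² = 2·64·(103/2)/(9801/4) = 26368/9801.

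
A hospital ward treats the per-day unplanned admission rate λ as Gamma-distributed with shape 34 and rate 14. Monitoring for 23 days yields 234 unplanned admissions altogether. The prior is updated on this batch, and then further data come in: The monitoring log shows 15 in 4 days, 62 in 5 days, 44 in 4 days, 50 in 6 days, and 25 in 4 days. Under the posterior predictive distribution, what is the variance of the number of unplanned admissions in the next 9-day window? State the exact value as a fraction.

Total count 234 over total exposure 23 days.
After the first batch: Gamma(34 + 234, 14 + 23) = Gamma(268, 37).
Total count: 15 + 62 + 44 + 50 + 25 = 196.
Total exposure: 4 + 5 + 4 + 6 + 4 = 23 days.
After the second batch: Gamma(268 + 196, 37 + 23) = Gamma(464, 60).
The posterior predictive for a window of length T is Negative Binomial with variance T·α'·(β'+T)/β'² = 9·464·69/3600 = 2001/25.

2001/25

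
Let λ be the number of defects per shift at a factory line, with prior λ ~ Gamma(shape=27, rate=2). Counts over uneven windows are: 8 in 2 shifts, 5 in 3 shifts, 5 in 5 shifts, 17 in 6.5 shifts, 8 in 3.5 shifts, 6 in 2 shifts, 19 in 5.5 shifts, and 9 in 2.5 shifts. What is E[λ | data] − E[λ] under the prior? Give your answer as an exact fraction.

Total count: 8 + 5 + 5 + 17 + 8 + 6 + 19 + 9 = 77.
Total exposure: 2 + 3 + 5 + 6.5 + 3.5 + 2 + 5.5 + 2.5 = 30 shifts.
Posterior: α' = 27 + 77 = 104, β' = 2 + 30 = 32.
Posterior mean = 104/32 = 13/4; prior mean = 27/2 = 27/2. Difference = 13/4 − 27/2 = -41/4.

-41/4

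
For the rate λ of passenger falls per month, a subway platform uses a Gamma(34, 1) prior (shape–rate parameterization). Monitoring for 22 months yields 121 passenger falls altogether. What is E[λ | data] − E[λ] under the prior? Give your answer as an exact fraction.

-627/23

Total count 121 over total exposure 22 months.
The Gamma prior is conjugate for the Poisson rate, so λ | data ~ Gamma(34+121, 1+22) = Gamma(155, 23).
Posterior mean = 155/23 = 155/23; prior mean = 34/1 = 34. Difference = 155/23 − 34 = -627/23.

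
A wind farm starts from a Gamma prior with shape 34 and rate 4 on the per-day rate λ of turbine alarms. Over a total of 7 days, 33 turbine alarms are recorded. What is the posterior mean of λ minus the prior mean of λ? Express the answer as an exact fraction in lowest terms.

-53/22

Total count 33 over total exposure 7 days.
Conjugate update: add total count to the shape and total exposure to the rate, giving Gamma(67, 11).
Posterior mean = 67/11 = 67/11; prior mean = 34/4 = 17/2. Difference = 67/11 − 17/2 = -53/22.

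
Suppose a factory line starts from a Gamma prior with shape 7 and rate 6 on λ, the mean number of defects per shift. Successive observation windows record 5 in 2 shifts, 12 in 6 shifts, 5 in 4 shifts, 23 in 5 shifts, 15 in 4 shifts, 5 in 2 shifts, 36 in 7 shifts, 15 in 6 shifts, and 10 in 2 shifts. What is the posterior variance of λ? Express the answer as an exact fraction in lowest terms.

Total count: 5 + 12 + 5 + 23 + 15 + 5 + 36 + 15 + 10 = 126.
Total exposure: 2 + 6 + 4 + 5 + 4 + 2 + 7 + 6 + 2 = 38 shifts.
Conjugate update: add total count to the shape and total exposure to the rate, giving Gamma(133, 44).
Posterior variance = α'/β'² = 133/1936.

133/1936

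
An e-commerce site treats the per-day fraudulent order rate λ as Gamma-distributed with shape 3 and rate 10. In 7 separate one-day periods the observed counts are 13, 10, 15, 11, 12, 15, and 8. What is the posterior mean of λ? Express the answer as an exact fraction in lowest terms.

Total count: 13 + 10 + 15 + 11 + 12 + 15 + 8 = 84.
Total exposure: 7 days.
The Gamma prior is conjugate for the Poisson rate, so λ | data ~ Gamma(3+84, 10+7) = Gamma(87, 17).
Posterior mean = α'/β' = 87/17.

87/17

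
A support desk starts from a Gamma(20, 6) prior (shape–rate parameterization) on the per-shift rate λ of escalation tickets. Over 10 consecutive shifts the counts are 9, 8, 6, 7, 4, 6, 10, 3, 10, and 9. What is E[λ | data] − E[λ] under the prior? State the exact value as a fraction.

Total count: 9 + 8 + 6 + 7 + 4 + 6 + 10 + 3 + 10 + 9 = 72.
Total exposure: 10 shifts.
By Gamma–Poisson conjugacy, the posterior is Gamma(α + Σx, β + Σt) = Gamma(20 + 72, 6 + 10) = Gamma(92, 16).
Posterior mean = 92/16 = 23/4; prior mean = 20/6 = 10/3. Difference = 23/4 − 10/3 = 29/12.

29/12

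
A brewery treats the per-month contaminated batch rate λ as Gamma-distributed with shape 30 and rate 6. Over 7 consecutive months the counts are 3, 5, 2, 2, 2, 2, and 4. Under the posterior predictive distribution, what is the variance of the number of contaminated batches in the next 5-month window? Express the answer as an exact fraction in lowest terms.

Total count: 3 + 5 + 2 + 2 + 2 + 2 + 4 = 20.
Total exposure: 7 months.
By Gamma–Poisson conjugacy, the posterior is Gamma(α + Σx, β + Σt) = Gamma(30 + 20, 6 + 7) = Gamma(50, 13).
The posterior predictive for a window of length T is Negative Binomial with variance T·α'·(β'+T)/β'² = 5·50·18/169 = 4500/169.

4500/169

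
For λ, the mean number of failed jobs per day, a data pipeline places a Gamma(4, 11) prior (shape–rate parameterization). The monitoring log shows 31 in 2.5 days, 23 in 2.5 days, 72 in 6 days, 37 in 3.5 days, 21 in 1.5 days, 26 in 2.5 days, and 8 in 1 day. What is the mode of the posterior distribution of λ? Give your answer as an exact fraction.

442/61

Total count: 31 + 23 + 72 + 37 + 21 + 26 + 8 = 218.
Total exposure: 2.5 + 2.5 + 6 + 3.5 + 1.5 + 2.5 + 1 = 19.5 days.
Conjugate update: add total count to the shape and total exposure to the rate, giving Gamma(222, 61/2).
Posterior mode = (α'−1)/β' = 221/(61/2) = 442/61.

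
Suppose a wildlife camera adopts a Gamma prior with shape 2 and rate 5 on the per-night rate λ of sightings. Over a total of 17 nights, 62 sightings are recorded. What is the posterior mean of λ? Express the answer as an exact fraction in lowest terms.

Total count 62 over total exposure 17 nights.
Posterior: α' = 2 + 62 = 64, β' = 5 + 17 = 22.
Posterior mean = α'/β' = 64/22 = 32/11.

32/11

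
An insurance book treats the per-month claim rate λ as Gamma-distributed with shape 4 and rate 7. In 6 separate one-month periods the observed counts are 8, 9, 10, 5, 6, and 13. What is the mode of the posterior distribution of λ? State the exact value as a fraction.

Total count: 8 + 9 + 10 + 5 + 6 + 13 = 51.
Total exposure: 6 months.
Posterior: α' = 4 + 51 = 55, β' = 7 + 6 = 13.
Posterior mode = (α'−1)/β' = 54/13.

54/13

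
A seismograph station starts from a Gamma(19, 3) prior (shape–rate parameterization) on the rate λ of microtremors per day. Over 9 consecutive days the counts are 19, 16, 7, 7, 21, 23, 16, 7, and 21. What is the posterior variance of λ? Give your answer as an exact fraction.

Total count: 19 + 16 + 7 + 7 + 21 + 23 + 16 + 7 + 21 = 137.
Total exposure: 9 days.
Posterior: α' = 19 + 137 = 156, β' = 3 + 9 = 12.
Posterior variance = α'/β'² = 156/144 = 13/12.

13/12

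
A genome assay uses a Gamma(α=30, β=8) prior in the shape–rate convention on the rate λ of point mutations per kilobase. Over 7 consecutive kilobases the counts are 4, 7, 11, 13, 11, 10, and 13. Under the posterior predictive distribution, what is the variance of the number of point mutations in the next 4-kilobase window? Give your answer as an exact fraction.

Total count: 4 + 7 + 11 + 13 + 11 + 10 + 13 = 69.
Total exposure: 7 kilobases.
Posterior: α' = 30 + 69 = 99, β' = 8 + 7 = 15.
The posterior predictive for a window of length T is Negative Binomial with variance T·α'·(β'+T)/β'² = 4·99·19/225 = 836/25.

836/25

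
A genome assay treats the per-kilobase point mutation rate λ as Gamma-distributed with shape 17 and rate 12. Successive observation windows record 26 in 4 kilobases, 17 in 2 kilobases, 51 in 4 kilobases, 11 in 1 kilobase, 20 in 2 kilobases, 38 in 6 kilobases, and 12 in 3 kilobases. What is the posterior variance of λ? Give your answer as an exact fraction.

48/289

Total count: 26 + 17 + 51 + 11 + 20 + 38 + 12 = 175.
Total exposure: 4 + 2 + 4 + 1 + 2 + 6 + 3 = 22 kilobases.
The Gamma prior is conjugate for the Poisson rate, so λ | data ~ Gamma(17+175, 12+22) = Gamma(192, 34).
Posterior variance = α'/β'² = 192/1156 = 48/289.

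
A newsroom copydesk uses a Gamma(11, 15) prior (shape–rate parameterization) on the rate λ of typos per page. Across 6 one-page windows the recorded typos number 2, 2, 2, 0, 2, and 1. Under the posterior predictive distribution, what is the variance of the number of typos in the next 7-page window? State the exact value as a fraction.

80/9

Total count: 2 + 2 + 2 + 0 + 2 + 1 = 9.
Total exposure: 6 pages.
Conjugate update: add total count to the shape and total exposure to the rate, giving Gamma(20, 21).
The posterior predictive for a window of length T is Negative Binomial with variance T·α'·(β'+T)/β'² = 7·20·28/441 = 80/9.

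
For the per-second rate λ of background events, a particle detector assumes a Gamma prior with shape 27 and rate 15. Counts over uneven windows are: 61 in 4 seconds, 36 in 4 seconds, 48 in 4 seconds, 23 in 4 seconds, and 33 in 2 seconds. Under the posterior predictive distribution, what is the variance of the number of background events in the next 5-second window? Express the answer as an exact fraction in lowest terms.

14440/363

Total count: 61 + 36 + 48 + 23 + 33 = 201.
Total exposure: 4 + 4 + 4 + 4 + 2 = 18 seconds.
By Gamma–Poisson conjugacy, the posterior is Gamma(α + Σx, β + Σt) = Gamma(27 + 201, 15 + 18) = Gamma(228, 33).
The posterior predictive for a window of length T is Negative Binomial with variance T·α'·(β'+T)/β'² = 5·228·38/1089 = 14440/363.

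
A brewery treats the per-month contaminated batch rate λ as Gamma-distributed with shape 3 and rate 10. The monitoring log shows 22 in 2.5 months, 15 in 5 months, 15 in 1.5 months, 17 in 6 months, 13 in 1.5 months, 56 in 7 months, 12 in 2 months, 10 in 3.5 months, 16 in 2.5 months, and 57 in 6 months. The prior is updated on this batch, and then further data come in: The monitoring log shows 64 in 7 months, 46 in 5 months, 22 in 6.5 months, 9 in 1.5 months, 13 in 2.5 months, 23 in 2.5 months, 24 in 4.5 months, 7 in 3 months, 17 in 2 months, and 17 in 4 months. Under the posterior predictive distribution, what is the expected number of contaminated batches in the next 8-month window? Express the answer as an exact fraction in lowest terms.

Total count: 22 + 15 + 15 + 17 + 13 + 56 + 12 + 10 + 16 + 57 = 233.
Total exposure: 2.5 + 5 + 1.5 + 6 + 1.5 + 7 + 2 + 3.5 + 2.5 + 6 = 37.5 months.
After the first batch: Gamma(3 + 233, 10 + 37.5) = Gamma(236, 95/2).
Total count: 64 + 46 + 22 + 9 + 13 + 23 + 24 + 7 + 17 + 17 = 242.
Total exposure: 7 + 5 + 6.5 + 1.5 + 2.5 + 2.5 + 4.5 + 3 + 2 + 4 = 38.5 months.
After the second batch: Gamma(236 + 242, 95/2 + 38.5) = Gamma(478, 86).
Predictive mean over an 8-month window = T·E[λ|data] = 8·478/86 = 1912/43.

1912/43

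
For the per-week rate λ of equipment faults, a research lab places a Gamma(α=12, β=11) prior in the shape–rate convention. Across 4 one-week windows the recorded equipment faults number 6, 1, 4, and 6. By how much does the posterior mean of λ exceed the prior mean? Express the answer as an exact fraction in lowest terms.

Total count: 6 + 1 + 4 + 6 = 17.
Total exposure: 4 weeks.
The Gamma prior is conjugate for the Poisson rate, so λ | data ~ Gamma(12+17, 11+4) = Gamma(29, 15).
Posterior mean = 29/15 = 29/15; prior mean = 12/11 = 12/11. Difference = 29/15 − 12/11 = 139/165.

139/165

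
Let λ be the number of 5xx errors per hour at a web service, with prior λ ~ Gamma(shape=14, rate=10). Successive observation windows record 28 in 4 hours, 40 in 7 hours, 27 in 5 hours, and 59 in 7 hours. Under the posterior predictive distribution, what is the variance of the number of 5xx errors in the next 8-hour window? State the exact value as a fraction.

18368/363

Total count: 28 + 40 + 27 + 59 = 154.
Total exposure: 4 + 7 + 5 + 7 = 23 hours.
Posterior: α' = 14 + 154 = 168, β' = 10 + 23 = 33.
The posterior predictive for a window of length T is Negative Binomial with variance T·α'·(β'+T)/β'² = 8·168·41/1089 = 18368/363.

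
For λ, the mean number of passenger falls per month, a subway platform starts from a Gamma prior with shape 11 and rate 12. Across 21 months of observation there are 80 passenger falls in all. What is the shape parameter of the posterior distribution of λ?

Total count 80 over total exposure 21 months.
Gamma(α, β) with Poisson data over total exposure Σt gives posterior Gamma(α+Σx, β+Σt) = Gamma(91, 33).

91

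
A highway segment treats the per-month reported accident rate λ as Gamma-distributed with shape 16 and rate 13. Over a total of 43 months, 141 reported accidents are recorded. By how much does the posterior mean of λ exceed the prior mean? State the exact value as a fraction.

Total count 141 over total exposure 43 months.
Posterior: α' = 16 + 141 = 157, β' = 13 + 43 = 56.
Posterior mean = 157/56 = 157/56; prior mean = 16/13 = 16/13. Difference = 157/56 − 16/13 = 1145/728.

1145/728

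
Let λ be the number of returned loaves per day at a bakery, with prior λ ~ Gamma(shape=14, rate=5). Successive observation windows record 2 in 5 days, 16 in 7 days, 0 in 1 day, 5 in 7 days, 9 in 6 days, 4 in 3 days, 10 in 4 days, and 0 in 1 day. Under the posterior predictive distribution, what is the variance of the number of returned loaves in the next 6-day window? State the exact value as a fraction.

1800/169

Total count: 2 + 16 + 0 + 5 + 9 + 4 + 10 + 0 = 46.
Total exposure: 5 + 7 + 1 + 7 + 6 + 3 + 4 + 1 = 34 days.
Conjugate update: add total count to the shape and total exposure to the rate, giving Gamma(60, 39).
The posterior predictive for a window of length T is Negative Binomial with variance T·α'·(β'+T)/β'² = 6·60·45/1521 = 1800/169.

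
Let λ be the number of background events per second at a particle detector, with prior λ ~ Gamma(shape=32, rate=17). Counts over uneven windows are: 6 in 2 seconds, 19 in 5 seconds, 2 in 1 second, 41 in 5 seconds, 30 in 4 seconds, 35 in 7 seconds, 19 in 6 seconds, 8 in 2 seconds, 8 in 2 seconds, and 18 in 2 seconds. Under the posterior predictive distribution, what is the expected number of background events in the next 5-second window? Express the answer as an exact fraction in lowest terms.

1090/53

Total count: 6 + 19 + 2 + 41 + 30 + 35 + 19 + 8 + 8 + 18 = 186.
Total exposure: 2 + 5 + 1 + 5 + 4 + 7 + 6 + 2 + 2 + 2 = 36 seconds.
Conjugate update: add total count to the shape and total exposure to the rate, giving Gamma(218, 53).
Predictive mean over a 5-second window = T·E[λ|data] = 5·218/53 = 1090/53.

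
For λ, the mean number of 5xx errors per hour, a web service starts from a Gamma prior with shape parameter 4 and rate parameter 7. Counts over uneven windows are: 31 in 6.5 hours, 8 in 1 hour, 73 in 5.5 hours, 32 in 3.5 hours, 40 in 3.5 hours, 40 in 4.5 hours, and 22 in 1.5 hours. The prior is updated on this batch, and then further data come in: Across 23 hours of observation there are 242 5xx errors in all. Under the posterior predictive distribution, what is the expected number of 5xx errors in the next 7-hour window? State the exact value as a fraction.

123/2

Total count: 31 + 8 + 73 + 32 + 40 + 40 + 22 = 246.
Total exposure: 6.5 + 1 + 5.5 + 3.5 + 3.5 + 4.5 + 1.5 = 26 hours.
After the first batch: Gamma(4 + 246, 7 + 26) = Gamma(250, 33).
Total count 242 over total exposure 23 hours.
After the second batch: Gamma(250 + 242, 33 + 23) = Gamma(492, 56).
Predictive mean over a 7-hour window = T·E[λ|data] = 7·492/56 = 123/2.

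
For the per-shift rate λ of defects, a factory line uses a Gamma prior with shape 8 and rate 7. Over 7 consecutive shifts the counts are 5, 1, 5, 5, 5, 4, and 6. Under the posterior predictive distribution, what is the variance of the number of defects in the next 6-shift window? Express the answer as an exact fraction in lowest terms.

1170/49

Total count: 5 + 1 + 5 + 5 + 5 + 4 + 6 = 31.
Total exposure: 7 shifts.
The Gamma prior is conjugate for the Poisson rate, so λ | data ~ Gamma(8+31, 7+7) = Gamma(39, 14).
The posterior predictive for a window of length T is Negative Binomial with variance T·α'·(β'+T)/β'² = 6·39·20/196 = 1170/49.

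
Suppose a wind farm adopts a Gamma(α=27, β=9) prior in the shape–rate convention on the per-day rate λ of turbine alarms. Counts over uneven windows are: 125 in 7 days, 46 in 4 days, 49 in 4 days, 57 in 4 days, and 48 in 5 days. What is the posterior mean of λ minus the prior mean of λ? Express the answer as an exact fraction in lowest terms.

Total count: 125 + 46 + 49 + 57 + 48 = 325.
Total exposure: 7 + 4 + 4 + 4 + 5 = 24 days.
Conjugate update: add total count to the shape and total exposure to the rate, giving Gamma(352, 33).
Posterior mean = 352/33 = 32/3; prior mean = 27/9 = 3. Difference = 32/3 − 3 = 23/3.

23/3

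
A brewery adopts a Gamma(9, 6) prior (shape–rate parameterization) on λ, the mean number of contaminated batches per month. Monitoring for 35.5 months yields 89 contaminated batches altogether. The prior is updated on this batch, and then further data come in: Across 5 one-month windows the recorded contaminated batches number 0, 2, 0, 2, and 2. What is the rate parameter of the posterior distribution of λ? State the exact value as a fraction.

Total count 89 over total exposure 35.5 months.
After the first batch: Gamma(9 + 89, 6 + 35.5) = Gamma(98, 83/2).
Total count: 0 + 2 + 0 + 2 + 2 = 6.
Total exposure: 5 months.
After the second batch: Gamma(98 + 6, 83/2 + 5) = Gamma(104, 93/2).

93/2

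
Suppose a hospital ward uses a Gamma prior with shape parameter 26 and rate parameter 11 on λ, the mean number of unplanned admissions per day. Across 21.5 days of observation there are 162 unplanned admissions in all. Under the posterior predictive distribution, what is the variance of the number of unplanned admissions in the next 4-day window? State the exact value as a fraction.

Total count 162 over total exposure 21.5 days.
Posterior: α' = 26 + 162 = 188, β' = 11 + 21.5 = 65/2.
The posterior predictive for a window of length T is Negative Binomial with variance T·α'·(β'+T)/β'² = 4·188·(73/2)/(4225/4) = 109792/4225.

109792/4225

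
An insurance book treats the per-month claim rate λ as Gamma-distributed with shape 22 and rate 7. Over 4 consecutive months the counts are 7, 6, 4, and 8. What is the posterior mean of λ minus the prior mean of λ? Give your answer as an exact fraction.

Total count: 7 + 6 + 4 + 8 = 25.
Total exposure: 4 months.
Gamma(α, β) with Poisson data over total exposure Σt gives posterior Gamma(α+Σx, β+Σt) = Gamma(47, 11).
Posterior mean = 47/11 = 47/11; prior mean = 22/7 = 22/7. Difference = 47/11 − 22/7 = 87/77.

87/77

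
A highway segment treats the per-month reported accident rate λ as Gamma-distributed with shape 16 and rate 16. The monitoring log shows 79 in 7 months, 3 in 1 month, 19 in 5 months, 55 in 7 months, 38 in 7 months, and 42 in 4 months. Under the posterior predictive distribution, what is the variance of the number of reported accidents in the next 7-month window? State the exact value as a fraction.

95256/2209

Total count: 79 + 3 + 19 + 55 + 38 + 42 = 236.
Total exposure: 7 + 1 + 5 + 7 + 7 + 4 = 31 months.
Gamma(α, β) with Poisson data over total exposure Σt gives posterior Gamma(α+Σx, β+Σt) = Gamma(252, 47).
The posterior predictive for a window of length T is Negative Binomial with variance T·α'·(β'+T)/β'² = 7·252·54/2209 = 95256/2209.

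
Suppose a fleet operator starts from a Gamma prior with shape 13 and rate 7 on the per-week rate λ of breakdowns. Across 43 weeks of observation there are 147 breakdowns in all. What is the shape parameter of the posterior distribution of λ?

160

Total count 147 over total exposure 43 weeks.
Gamma(α, β) with Poisson data over total exposure Σt gives posterior Gamma(α+Σx, β+Σt) = Gamma(160, 50).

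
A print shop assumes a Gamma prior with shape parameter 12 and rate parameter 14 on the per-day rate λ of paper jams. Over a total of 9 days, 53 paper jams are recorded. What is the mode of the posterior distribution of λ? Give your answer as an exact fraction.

Total count 53 over total exposure 9 days.
The Gamma prior is conjugate for the Poisson rate, so λ | data ~ Gamma(12+53, 14+9) = Gamma(65, 23).
Posterior mode = (α'−1)/β' = 64/23.

64/23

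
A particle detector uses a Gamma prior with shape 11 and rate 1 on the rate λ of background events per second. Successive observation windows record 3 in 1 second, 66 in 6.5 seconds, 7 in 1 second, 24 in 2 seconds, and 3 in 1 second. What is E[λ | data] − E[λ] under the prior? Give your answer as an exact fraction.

Total count: 3 + 66 + 7 + 24 + 3 = 103.
Total exposure: 1 + 6.5 + 1 + 2 + 1 = 11.5 seconds.
By Gamma–Poisson conjugacy, the posterior is Gamma(α + Σx, β + Σt) = Gamma(11 + 103, 1 + 11.5) = Gamma(114, 25/2).
Posterior mean = 114/(25/2) = 228/25; prior mean = 11/1 = 11. Difference = 228/25 − 11 = -47/25.

-47/25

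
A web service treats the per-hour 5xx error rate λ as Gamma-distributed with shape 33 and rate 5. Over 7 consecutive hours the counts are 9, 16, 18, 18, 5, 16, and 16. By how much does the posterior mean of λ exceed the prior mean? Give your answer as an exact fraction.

Total count: 9 + 16 + 18 + 18 + 5 + 16 + 16 = 98.
Total exposure: 7 hours.
Gamma(α, β) with Poisson data over total exposure Σt gives posterior Gamma(α+Σx, β+Σt) = Gamma(131, 12).
Posterior mean = 131/12 = 131/12; prior mean = 33/5 = 33/5. Difference = 131/12 − 33/5 = 259/60.

259/60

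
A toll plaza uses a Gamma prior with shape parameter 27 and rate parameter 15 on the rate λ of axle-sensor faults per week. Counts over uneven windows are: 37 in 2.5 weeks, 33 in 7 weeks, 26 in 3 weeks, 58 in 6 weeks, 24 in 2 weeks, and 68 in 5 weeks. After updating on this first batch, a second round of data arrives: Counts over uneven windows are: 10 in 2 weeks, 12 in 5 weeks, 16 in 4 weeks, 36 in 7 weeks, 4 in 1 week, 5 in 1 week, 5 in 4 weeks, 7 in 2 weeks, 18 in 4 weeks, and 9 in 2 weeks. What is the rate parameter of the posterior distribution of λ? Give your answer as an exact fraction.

145/2

Total count: 37 + 33 + 26 + 58 + 24 + 68 = 246.
Total exposure: 2.5 + 7 + 3 + 6 + 2 + 5 = 25.5 weeks.
After the first batch: Gamma(27 + 246, 15 + 25.5) = Gamma(273, 81/2).
Total count: 10 + 12 + 16 + 36 + 4 + 5 + 5 + 7 + 18 + 9 = 122.
Total exposure: 2 + 5 + 4 + 7 + 1 + 1 + 4 + 2 + 4 + 2 = 32 weeks.
After the second batch: Gamma(273 + 122, 81/2 + 32) = Gamma(395, 145/2).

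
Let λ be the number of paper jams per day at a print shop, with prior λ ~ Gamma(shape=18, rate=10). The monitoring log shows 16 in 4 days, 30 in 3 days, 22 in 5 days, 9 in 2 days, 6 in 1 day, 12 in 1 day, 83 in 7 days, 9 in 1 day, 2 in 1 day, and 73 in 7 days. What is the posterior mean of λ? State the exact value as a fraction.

20/3

Total count: 16 + 30 + 22 + 9 + 6 + 12 + 83 + 9 + 2 + 73 = 262.
Total exposure: 4 + 3 + 5 + 2 + 1 + 1 + 7 + 1 + 1 + 7 = 32 days.
Conjugate update: add total count to the shape and total exposure to the rate, giving Gamma(280, 42).
Posterior mean = α'/β' = 280/42 = 20/3.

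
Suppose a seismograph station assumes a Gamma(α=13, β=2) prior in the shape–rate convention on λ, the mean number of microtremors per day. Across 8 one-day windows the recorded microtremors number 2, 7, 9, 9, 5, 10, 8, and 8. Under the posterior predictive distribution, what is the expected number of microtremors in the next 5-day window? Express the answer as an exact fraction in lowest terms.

Total count: 2 + 7 + 9 + 9 + 5 + 10 + 8 + 8 = 58.
Total exposure: 8 days.
Conjugate update: add total count to the shape and total exposure to the rate, giving Gamma(71, 10).
Predictive mean over a 5-day window = T·E[λ|data] = 5·71/10 = 71/2.

71/2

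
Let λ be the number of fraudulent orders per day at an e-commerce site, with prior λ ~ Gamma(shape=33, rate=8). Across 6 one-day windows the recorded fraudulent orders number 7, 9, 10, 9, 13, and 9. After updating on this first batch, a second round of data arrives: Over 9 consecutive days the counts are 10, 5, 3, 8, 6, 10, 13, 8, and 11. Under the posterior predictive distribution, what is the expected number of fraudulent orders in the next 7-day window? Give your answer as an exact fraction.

Total count: 7 + 9 + 10 + 9 + 13 + 9 = 57.
Total exposure: 6 days.
After the first batch: Gamma(33 + 57, 8 + 6) = Gamma(90, 14).
Total count: 10 + 5 + 3 + 8 + 6 + 10 + 13 + 8 + 11 = 74.
Total exposure: 9 days.
After the second batch: Gamma(90 + 74, 14 + 9) = Gamma(164, 23).
Predictive mean over a 7-day window = T·E[λ|data] = 7·164/23 = 1148/23.

1148/23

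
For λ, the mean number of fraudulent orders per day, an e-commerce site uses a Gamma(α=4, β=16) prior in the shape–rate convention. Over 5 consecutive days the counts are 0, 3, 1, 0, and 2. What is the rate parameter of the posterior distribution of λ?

21

Total count: 0 + 3 + 1 + 0 + 2 = 6.
Total exposure: 5 days.
Conjugate update: add total count to the shape and total exposure to the rate, giving Gamma(10, 21).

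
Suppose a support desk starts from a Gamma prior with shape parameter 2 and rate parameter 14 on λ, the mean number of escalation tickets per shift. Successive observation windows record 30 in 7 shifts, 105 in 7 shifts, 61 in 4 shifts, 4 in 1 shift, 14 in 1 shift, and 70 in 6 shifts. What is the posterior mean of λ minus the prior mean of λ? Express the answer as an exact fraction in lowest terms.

Total count: 30 + 105 + 61 + 4 + 14 + 70 = 284.
Total exposure: 7 + 7 + 4 + 1 + 1 + 6 = 26 shifts.
The Gamma prior is conjugate for the Poisson rate, so λ | data ~ Gamma(2+284, 14+26) = Gamma(286, 40).
Posterior mean = 286/40 = 143/20; prior mean = 2/14 = 1/7. Difference = 143/20 − 1/7 = 981/140.

981/140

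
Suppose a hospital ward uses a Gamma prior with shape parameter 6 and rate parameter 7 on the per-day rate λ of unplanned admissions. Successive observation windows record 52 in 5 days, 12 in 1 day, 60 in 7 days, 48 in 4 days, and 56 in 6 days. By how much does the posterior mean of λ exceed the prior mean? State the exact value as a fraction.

243/35

Total count: 52 + 12 + 60 + 48 + 56 = 228.
Total exposure: 5 + 1 + 7 + 4 + 6 = 23 days.
By Gamma–Poisson conjugacy, the posterior is Gamma(α + Σx, β + Σt) = Gamma(6 + 228, 7 + 23) = Gamma(234, 30).
Posterior mean = 234/30 = 39/5; prior mean = 6/7 = 6/7. Difference = 39/5 − 6/7 = 243/35.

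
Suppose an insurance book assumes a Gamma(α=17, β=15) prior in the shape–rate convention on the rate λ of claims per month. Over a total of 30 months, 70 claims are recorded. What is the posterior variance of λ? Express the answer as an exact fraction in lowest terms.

Total count 70 over total exposure 30 months.
Gamma(α, β) with Poisson data over total exposure Σt gives posterior Gamma(α+Σx, β+Σt) = Gamma(87, 45).
Posterior variance = α'/β'² = 87/2025 = 29/675.

29/675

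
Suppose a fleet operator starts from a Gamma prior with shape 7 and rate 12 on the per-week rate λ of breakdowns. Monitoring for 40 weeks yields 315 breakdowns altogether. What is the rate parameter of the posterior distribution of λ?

52

Total count 315 over total exposure 40 weeks.
By Gamma–Poisson conjugacy, the posterior is Gamma(α + Σx, β + Σt) = Gamma(7 + 315, 12 + 40) = Gamma(322, 52).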